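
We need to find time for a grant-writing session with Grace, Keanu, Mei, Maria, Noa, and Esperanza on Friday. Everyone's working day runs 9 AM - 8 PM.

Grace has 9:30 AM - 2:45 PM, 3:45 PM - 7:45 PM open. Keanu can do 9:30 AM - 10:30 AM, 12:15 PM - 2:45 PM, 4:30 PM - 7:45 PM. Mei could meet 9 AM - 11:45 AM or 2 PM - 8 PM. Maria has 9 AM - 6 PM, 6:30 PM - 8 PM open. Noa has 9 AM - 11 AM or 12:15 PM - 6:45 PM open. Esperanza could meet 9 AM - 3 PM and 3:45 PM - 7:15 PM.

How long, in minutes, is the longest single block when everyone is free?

Grace ∩ Keanu: 09:30-10:30, 12:15-14:45, 16:30-19:45.
Grace ∩ Keanu ∩ Mei: 09:30-10:30, 14:00-14:45, 16:30-19:45.
Grace ∩ Keanu ∩ Mei ∩ Maria: 09:30-10:30, 14:00-14:45, 16:30-18:00, 18:30-19:45.
Grace ∩ Keanu ∩ Mei ∩ Maria ∩ Noa: 09:30-10:30, 14:00-14:45, 16:30-18:00, 18:30-18:45.
Grace ∩ Keanu ∩ Mei ∩ Maria ∩ Noa ∩ Esperanza: 09:30-10:30, 14:00-14:45, 16:30-18:00, 18:30-18:45.
The longest is 16:30-18:00 at 90 minutes.

90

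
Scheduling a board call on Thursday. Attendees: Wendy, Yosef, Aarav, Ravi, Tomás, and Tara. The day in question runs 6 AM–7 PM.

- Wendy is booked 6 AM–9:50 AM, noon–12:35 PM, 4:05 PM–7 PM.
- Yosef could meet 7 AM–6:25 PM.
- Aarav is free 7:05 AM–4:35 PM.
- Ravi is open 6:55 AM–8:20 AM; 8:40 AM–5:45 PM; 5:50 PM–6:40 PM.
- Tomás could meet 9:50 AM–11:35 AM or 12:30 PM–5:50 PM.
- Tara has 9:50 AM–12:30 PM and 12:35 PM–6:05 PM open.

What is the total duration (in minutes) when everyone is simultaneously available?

315

Wendy free: 09:50-12:00, 12:35-16:05 (invert busy blocks within the working day).
Yosef free: 07:00-18:25.
Aarav free: 07:05-16:35.
Ravi free: 06:55-08:20, 08:40-17:45, 17:50-18:40.
Tomás free: 09:50-11:35, 12:30-17:50.
Tara free: 09:50-12:30, 12:35-18:05.
Wendy ∩ Yosef: 09:50-12:00, 12:35-16:05.
Wendy ∩ Yosef ∩ Aarav: 09:50-12:00, 12:35-16:05.
Wendy ∩ Yosef ∩ Aarav ∩ Ravi: 09:50-12:00, 12:35-16:05.
Wendy ∩ Yosef ∩ Aarav ∩ Ravi ∩ Tomás: 09:50-11:35, 12:35-16:05.
Wendy ∩ Yosef ∩ Aarav ∩ Ravi ∩ Tomás ∩ Tara: 09:50-11:35, 12:35-16:05.
Summing the common windows: 105 + 210 = 315 minutes.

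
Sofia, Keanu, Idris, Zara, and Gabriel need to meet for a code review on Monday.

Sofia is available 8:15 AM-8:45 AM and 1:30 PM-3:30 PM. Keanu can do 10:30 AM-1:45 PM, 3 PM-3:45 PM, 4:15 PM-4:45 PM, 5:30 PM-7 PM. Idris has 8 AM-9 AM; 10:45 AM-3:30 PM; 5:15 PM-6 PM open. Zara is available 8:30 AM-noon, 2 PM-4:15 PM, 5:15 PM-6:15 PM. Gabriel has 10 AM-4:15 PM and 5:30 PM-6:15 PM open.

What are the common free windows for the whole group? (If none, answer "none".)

Sofia ∩ Keanu: 13:30-13:45, 15:00-15:30.
Sofia ∩ Keanu ∩ Idris: 13:30-13:45, 15:00-15:30.
Sofia ∩ Keanu ∩ Idris ∩ Zara: 15:00-15:30.
Sofia ∩ Keanu ∩ Idris ∩ Zara ∩ Gabriel: 15:00-15:30.
Those are the intersection windows.

15:00-15:30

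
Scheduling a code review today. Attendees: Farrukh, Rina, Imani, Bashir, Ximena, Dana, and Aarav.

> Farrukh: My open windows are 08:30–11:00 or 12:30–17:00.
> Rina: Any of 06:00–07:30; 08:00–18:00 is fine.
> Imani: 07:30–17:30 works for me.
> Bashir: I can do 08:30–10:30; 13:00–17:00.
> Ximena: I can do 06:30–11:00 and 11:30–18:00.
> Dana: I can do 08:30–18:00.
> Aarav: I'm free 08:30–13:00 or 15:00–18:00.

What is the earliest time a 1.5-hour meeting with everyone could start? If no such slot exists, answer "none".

08:30

Farrukh ∩ Rina: 08:30-11:00, 12:30-17:00.
Farrukh ∩ Rina ∩ Imani: 08:30-11:00, 12:30-17:00.
Farrukh ∩ Rina ∩ Imani ∩ Bashir: 08:30-10:30, 13:00-17:00.
Farrukh ∩ Rina ∩ Imani ∩ Bashir ∩ Ximena: 08:30-10:30, 13:00-17:00.
Farrukh ∩ Rina ∩ Imani ∩ Bashir ∩ Ximena ∩ Dana: 08:30-10:30, 13:00-17:00.
Farrukh ∩ Rina ∩ Imani ∩ Bashir ∩ Ximena ∩ Dana ∩ Aarav: 08:30-10:30, 15:00-17:00.
So the common availability across everyone is 08:30-10:30, 15:00-17:00.
The first common window of at least 90 minutes is 08:30-10:30, so the earliest start is 08:30.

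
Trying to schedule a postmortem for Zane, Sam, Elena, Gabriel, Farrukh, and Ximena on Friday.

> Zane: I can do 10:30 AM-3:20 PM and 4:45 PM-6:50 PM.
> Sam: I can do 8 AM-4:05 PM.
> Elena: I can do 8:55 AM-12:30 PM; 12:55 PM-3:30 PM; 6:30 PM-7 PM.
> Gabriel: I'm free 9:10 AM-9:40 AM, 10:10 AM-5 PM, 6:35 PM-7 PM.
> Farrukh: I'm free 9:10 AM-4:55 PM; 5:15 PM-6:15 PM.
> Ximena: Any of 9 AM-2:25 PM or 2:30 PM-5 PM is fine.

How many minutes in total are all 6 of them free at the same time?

260

Zane ∩ Sam: 10:30-15:20.
Zane ∩ Sam ∩ Elena: 10:30-12:30, 12:55-15:20.
Zane ∩ Sam ∩ Elena ∩ Gabriel: 10:30-12:30, 12:55-15:20.
Zane ∩ Sam ∩ Elena ∩ Gabriel ∩ Farrukh: 10:30-12:30, 12:55-15:20.
Zane ∩ Sam ∩ Elena ∩ Gabriel ∩ Farrukh ∩ Ximena: 10:30-12:30, 12:55-14:25, 14:30-15:20.
Those are the intersection windows.
Summing the common windows: 120 + 90 + 50 = 260 minutes.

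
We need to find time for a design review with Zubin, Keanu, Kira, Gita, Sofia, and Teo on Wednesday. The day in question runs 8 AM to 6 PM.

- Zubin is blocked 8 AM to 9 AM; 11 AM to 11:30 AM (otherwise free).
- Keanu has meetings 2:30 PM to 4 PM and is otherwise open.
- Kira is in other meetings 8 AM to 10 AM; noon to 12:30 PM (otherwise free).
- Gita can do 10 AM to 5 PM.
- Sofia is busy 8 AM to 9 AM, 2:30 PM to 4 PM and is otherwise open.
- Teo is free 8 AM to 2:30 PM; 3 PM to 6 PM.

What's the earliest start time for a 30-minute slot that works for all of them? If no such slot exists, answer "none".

Zubin free: 09:00-11:00, 11:30-18:00 (invert busy blocks within the working day).
Keanu free: 08:00-14:30, 16:00-18:00 (invert busy blocks within the working day).
Kira free: 10:00-12:00, 12:30-18:00 (invert busy blocks within the working day).
Gita free: 10:00-17:00.
Sofia free: 09:00-14:30, 16:00-18:00 (invert busy blocks within the working day).
Teo free: 08:00-14:30, 15:00-18:00.
Zubin ∩ Keanu: 09:00-11:00, 11:30-14:30, 16:00-18:00.
Zubin ∩ Keanu ∩ Kira: 10:00-11:00, 11:30-12:00, 12:30-14:30, 16:00-18:00.
Zubin ∩ Keanu ∩ Kira ∩ Gita: 10:00-11:00, 11:30-12:00, 12:30-14:30, 16:00-17:00.
Zubin ∩ Keanu ∩ Kira ∩ Gita ∩ Sofia: 10:00-11:00, 11:30-12:00, 12:30-14:30, 16:00-17:00.
Zubin ∩ Keanu ∩ Kira ∩ Gita ∩ Sofia ∩ Teo: 10:00-11:00, 11:30-12:00, 12:30-14:30, 16:00-17:00.
The first common window of at least 30 minutes is 10:00-11:00, so the earliest start is 10:00.

10:00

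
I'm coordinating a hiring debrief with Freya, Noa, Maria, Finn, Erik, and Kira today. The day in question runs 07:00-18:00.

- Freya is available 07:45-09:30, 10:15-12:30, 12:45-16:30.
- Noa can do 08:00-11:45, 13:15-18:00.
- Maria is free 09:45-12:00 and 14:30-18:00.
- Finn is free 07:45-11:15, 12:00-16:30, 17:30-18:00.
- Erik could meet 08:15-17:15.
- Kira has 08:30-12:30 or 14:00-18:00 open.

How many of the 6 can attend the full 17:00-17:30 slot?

3

Noa, Maria, and Kira can make the full 17:00-17:30 slot — that's 3.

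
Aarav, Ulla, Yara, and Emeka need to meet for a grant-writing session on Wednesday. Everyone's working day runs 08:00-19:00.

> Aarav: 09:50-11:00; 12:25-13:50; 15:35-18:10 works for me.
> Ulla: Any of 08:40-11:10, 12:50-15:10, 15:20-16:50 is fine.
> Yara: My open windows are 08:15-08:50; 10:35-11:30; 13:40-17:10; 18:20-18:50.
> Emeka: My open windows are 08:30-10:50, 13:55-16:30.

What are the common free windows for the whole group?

Aarav ∩ Ulla: 09:50-11:00, 12:50-13:50, 15:35-16:50.
Aarav ∩ Ulla ∩ Yara: 10:35-11:00, 13:40-13:50, 15:35-16:50.
Aarav ∩ Ulla ∩ Yara ∩ Emeka: 10:35-10:50, 15:35-16:30.
Those are the intersection windows.

10:35-10:50, 15:35-16:30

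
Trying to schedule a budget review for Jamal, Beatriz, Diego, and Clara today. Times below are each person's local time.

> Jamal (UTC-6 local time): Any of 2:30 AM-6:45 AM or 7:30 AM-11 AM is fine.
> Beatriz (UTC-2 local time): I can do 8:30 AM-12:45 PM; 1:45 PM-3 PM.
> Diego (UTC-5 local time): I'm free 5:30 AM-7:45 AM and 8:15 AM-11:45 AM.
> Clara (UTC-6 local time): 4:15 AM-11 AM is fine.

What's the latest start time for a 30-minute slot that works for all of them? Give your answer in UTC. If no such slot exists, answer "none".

Jamal in UTC: 08:30-12:45, 13:30-17:00 (add 6h to convert from UTC-6).
Beatriz in UTC: 10:30-14:45, 15:45-17:00 (add 2h to convert from UTC-2).
Diego in UTC: 10:30-12:45, 13:15-16:45 (add 5h to convert from UTC-5).
Clara in UTC: 10:15-17:00 (add 6h to convert from UTC-6).
Jamal ∩ Beatriz: 10:30-12:45, 13:30-14:45, 15:45-17:00.
Jamal ∩ Beatriz ∩ Diego: 10:30-12:45, 13:30-14:45, 15:45-16:45.
Jamal ∩ Beatriz ∩ Diego ∩ Clara: 10:30-12:45, 13:30-14:45, 15:45-16:45.
The last common window of at least 30 minutes is 15:45-16:45; a 30-minute meeting can start as late as 16:15 and still end by 16:45.

16:15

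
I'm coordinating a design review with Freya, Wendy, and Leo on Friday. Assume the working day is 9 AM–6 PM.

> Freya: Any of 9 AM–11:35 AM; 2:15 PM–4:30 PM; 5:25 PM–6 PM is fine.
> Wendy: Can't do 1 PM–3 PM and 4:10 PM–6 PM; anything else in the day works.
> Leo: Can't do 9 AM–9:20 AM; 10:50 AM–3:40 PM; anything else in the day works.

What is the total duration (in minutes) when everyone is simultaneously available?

Freya free: 09:00-11:35, 14:15-16:30, 17:25-18:00.
Wendy free: 09:00-13:00, 15:00-16:10 (invert busy blocks within the working day).
Leo free: 09:20-10:50, 15:40-18:00 (invert busy blocks within the working day).
Freya ∩ Wendy: 09:00-11:35, 15:00-16:10.
Freya ∩ Wendy ∩ Leo: 09:20-10:50, 15:40-16:10.
Summing the common windows: 90 + 30 = 120 minutes.

120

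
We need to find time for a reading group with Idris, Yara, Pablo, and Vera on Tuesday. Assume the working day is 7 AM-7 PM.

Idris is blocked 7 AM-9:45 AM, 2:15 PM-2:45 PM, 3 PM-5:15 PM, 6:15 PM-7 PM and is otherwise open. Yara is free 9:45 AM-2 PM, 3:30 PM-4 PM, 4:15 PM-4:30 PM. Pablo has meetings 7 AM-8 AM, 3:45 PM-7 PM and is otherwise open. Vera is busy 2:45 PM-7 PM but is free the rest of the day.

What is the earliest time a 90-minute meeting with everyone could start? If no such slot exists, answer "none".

Idris free: 09:45-14:15, 14:45-15:00, 17:15-18:15 (invert busy blocks within the working day).
Yara free: 09:45-14:00, 15:30-16:00, 16:15-16:30.
Pablo free: 08:00-15:45 (invert busy blocks within the working day).
Vera free: 07:00-14:45 (invert busy blocks within the working day).
Idris ∩ Yara: 09:45-14:00.
Idris ∩ Yara ∩ Pablo: 09:45-14:00.
Idris ∩ Yara ∩ Pablo ∩ Vera: 09:45-14:00.
So the common availability across everyone is 09:45-14:00.
The first common window of at least 90 minutes is 09:45-14:00, so the earliest start is 09:45.

09:45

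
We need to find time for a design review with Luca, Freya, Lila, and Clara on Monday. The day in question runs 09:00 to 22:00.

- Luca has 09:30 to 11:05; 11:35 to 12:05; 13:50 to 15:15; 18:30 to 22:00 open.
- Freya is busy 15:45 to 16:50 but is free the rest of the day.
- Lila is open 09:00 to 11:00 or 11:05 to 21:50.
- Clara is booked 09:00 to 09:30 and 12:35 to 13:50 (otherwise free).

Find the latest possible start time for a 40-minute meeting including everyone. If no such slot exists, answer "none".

21:10

Luca free: 09:30-11:05, 11:35-12:05, 13:50-15:15, 18:30-22:00.
Freya free: 09:00-15:45, 16:50-22:00 (invert busy blocks within the working day).
Lila free: 09:00-11:00, 11:05-21:50.
Clara free: 09:30-12:35, 13:50-22:00 (invert busy blocks within the working day).
Luca ∩ Freya: 09:30-11:05, 11:35-12:05, 13:50-15:15, 18:30-22:00.
Luca ∩ Freya ∩ Lila: 09:30-11:00, 11:35-12:05, 13:50-15:15, 18:30-21:50.
Luca ∩ Freya ∩ Lila ∩ Clara: 09:30-11:00, 11:35-12:05, 13:50-15:15, 18:30-21:50.
Those are the intersection windows.
The last common window of at least 40 minutes is 18:30-21:50; a 40-minute meeting can start as late as 21:10 and still end by 21:50.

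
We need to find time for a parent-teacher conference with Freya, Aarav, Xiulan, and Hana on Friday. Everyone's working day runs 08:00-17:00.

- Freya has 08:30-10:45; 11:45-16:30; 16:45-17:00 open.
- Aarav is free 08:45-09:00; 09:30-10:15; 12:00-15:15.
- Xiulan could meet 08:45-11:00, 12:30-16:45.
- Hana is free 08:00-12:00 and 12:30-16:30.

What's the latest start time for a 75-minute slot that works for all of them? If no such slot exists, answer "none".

Freya ∩ Aarav: 08:45-09:00, 09:30-10:15, 12:00-15:15.
Freya ∩ Aarav ∩ Xiulan: 08:45-09:00, 09:30-10:15, 12:30-15:15.
Freya ∩ Aarav ∩ Xiulan ∩ Hana: 08:45-09:00, 09:30-10:15, 12:30-15:15.
The last common window of at least 75 minutes is 12:30-15:15; a 75-minute meeting can start as late as 14:00 and still end by 15:15.

14:00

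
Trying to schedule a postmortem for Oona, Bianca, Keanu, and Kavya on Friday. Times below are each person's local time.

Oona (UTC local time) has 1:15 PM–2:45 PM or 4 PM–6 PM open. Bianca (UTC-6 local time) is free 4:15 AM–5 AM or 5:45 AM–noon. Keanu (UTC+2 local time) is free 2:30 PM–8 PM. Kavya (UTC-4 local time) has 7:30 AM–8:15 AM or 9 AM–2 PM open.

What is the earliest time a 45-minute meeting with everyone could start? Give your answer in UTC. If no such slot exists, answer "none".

13:15

Oona in UTC: 13:15-14:45, 16:00-18:00.
Bianca in UTC: 10:15-11:00, 11:45-18:00 (add 6h to convert from UTC-6).
Keanu in UTC: 12:30-18:00 (subtract 2h to convert from UTC+2).
Kavya in UTC: 11:30-12:15, 13:00-18:00 (add 4h to convert from UTC-4).
Oona ∩ Bianca: 13:15-14:45, 16:00-18:00.
Oona ∩ Bianca ∩ Keanu: 13:15-14:45, 16:00-18:00.
Oona ∩ Bianca ∩ Keanu ∩ Kavya: 13:15-14:45, 16:00-18:00.
Those are the intersection windows.
The first common window of at least 45 minutes is 13:15-14:45, so the earliest start is 13:15.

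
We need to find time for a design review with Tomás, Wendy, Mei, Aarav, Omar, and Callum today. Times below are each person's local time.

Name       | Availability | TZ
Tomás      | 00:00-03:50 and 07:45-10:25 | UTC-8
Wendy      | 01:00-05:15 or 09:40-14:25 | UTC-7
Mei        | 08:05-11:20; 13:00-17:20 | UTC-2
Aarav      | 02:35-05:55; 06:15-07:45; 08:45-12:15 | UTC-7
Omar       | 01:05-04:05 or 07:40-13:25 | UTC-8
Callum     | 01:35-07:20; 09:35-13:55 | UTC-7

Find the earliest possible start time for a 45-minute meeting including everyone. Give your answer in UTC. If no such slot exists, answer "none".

Tomás in UTC: 08:00-11:50, 15:45-18:25 (add 8h to convert from UTC-8).
Wendy in UTC: 08:00-12:15, 16:40-21:25 (add 7h to convert from UTC-7).
Mei in UTC: 10:05-13:20, 15:00-19:20 (add 2h to convert from UTC-2).
Aarav in UTC: 09:35-12:55, 13:15-14:45, 15:45-19:15 (add 7h to convert from UTC-7).
Omar in UTC: 09:05-12:05, 15:40-21:25 (add 8h to convert from UTC-8).
Callum in UTC: 08:35-14:20, 16:35-20:55 (add 7h to convert from UTC-7).
Tomás ∩ Wendy: 08:00-11:50, 16:40-18:25.
Tomás ∩ Wendy ∩ Mei: 10:05-11:50, 16:40-18:25.
Tomás ∩ Wendy ∩ Mei ∩ Aarav: 10:05-11:50, 16:40-18:25.
Tomás ∩ Wendy ∩ Mei ∩ Aarav ∩ Omar: 10:05-11:50, 16:40-18:25.
Tomás ∩ Wendy ∩ Mei ∩ Aarav ∩ Omar ∩ Callum: 10:05-11:50, 16:40-18:25.
The first common window of at least 45 minutes is 10:05-11:50, so the earliest start is 10:05.

10:05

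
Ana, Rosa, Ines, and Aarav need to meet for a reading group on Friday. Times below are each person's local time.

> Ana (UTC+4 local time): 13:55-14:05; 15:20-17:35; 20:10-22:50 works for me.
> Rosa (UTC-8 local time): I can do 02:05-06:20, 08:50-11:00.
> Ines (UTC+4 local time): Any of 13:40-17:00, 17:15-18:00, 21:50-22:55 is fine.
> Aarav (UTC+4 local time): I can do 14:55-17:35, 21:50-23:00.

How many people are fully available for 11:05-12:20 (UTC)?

Ana in UTC: 09:55-10:05, 11:20-13:35, 16:10-18:50 (subtract 4h to convert from UTC+4).
Rosa in UTC: 10:05-14:20, 16:50-19:00 (add 8h to convert from UTC-8).
Ines in UTC: 09:40-13:00, 13:15-14:00, 17:50-18:55 (subtract 4h to convert from UTC+4).
Aarav in UTC: 10:55-13:35, 17:50-19:00 (subtract 4h to convert from UTC+4).
Rosa, Ines, and Aarav can make the full 11:05-12:20 slot — that's 3.

3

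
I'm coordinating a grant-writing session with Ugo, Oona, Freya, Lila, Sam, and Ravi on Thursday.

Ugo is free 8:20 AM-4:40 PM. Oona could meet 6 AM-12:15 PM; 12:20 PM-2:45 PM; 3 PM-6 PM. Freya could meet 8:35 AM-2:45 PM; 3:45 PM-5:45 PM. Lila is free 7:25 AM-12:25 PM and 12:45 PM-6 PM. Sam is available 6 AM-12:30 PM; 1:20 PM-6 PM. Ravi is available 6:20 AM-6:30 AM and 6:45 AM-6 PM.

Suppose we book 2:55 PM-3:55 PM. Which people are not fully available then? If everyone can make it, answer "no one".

Ugo: free for 14:55-15:55. Oona: not fully free for 14:55-15:55. Freya: not fully free for 14:55-15:55. Lila: free for 14:55-15:55. Sam: free for 14:55-15:55. Ravi: free for 14:55-15:55.

Freya, Oona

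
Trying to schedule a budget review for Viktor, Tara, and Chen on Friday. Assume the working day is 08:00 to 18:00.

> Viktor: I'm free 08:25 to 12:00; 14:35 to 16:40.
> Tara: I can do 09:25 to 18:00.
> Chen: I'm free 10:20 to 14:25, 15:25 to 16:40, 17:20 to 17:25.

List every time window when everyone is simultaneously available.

Viktor ∩ Tara: 09:25-12:00, 14:35-16:40.
Viktor ∩ Tara ∩ Chen: 10:20-12:00, 15:25-16:40.
Those are the intersection windows.

10:20-12:00, 15:25-16:40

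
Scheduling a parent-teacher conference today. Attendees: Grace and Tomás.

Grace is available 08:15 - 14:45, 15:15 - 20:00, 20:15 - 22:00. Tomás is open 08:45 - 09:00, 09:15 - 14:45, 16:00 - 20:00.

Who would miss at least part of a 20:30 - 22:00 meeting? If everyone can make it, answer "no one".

Grace: free for 20:30-22:00. Tomás: not fully free for 20:30-22:00.

Tomás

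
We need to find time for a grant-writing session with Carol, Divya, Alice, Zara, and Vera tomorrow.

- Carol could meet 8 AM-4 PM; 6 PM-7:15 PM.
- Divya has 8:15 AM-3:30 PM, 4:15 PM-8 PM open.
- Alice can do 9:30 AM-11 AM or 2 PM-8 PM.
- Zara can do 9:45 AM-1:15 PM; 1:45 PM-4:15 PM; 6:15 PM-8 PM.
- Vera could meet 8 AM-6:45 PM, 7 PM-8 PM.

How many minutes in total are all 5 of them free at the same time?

Carol ∩ Divya: 08:15-15:30, 18:00-19:15.
Carol ∩ Divya ∩ Alice: 09:30-11:00, 14:00-15:30, 18:00-19:15.
Carol ∩ Divya ∩ Alice ∩ Zara: 09:45-11:00, 14:00-15:30, 18:15-19:15.
Carol ∩ Divya ∩ Alice ∩ Zara ∩ Vera: 09:45-11:00, 14:00-15:30, 18:15-18:45, 19:00-19:15.
Those are the intersection windows.
Summing the common windows: 75 + 90 + 30 + 15 = 210 minutes.

210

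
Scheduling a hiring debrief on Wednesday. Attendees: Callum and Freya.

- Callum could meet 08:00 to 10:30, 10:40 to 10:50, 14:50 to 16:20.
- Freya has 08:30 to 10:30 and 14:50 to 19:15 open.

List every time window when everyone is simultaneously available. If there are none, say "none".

08:30-10:30, 14:50-16:20

Callum ∩ Freya: 08:30-10:30, 14:50-16:20.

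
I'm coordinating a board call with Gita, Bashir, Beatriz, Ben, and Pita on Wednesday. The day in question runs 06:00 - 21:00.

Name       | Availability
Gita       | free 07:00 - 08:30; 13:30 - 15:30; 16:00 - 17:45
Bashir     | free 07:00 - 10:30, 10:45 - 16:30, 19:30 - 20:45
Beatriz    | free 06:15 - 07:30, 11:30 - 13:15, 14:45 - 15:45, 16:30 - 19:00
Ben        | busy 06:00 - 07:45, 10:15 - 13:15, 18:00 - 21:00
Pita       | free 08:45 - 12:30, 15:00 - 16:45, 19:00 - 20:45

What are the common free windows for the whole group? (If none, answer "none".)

Gita free: 07:00-08:30, 13:30-15:30, 16:00-17:45.
Bashir free: 07:00-10:30, 10:45-16:30, 19:30-20:45.
Beatriz free: 06:15-07:30, 11:30-13:15, 14:45-15:45, 16:30-19:00.
Ben free: 07:45-10:15, 13:15-18:00 (invert busy blocks within the working day).
Pita free: 08:45-12:30, 15:00-16:45, 19:00-20:45.
Gita ∩ Bashir: 07:00-08:30, 13:30-15:30, 16:00-16:30.
Gita ∩ Bashir ∩ Beatriz: 07:00-07:30, 14:45-15:30.
Gita ∩ Bashir ∩ Beatriz ∩ Ben: 14:45-15:30.
Gita ∩ Bashir ∩ Beatriz ∩ Ben ∩ Pita: 15:00-15:30.

15:00-15:30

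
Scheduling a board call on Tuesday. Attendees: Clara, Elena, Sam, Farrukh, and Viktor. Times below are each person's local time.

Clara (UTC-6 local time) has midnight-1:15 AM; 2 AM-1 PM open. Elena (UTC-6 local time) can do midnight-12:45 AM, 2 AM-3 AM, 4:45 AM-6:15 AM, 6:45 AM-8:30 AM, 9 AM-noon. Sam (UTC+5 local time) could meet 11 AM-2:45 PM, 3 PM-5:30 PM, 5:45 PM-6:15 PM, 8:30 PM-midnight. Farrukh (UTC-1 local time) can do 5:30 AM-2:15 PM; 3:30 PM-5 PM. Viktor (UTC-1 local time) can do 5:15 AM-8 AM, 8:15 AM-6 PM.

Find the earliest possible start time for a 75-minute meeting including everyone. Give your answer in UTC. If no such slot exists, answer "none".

10:45

Clara in UTC: 06:00-07:15, 08:00-19:00 (add 6h to convert from UTC-6).
Elena in UTC: 06:00-06:45, 08:00-09:00, 10:45-12:15, 12:45-14:30, 15:00-18:00 (add 6h to convert from UTC-6).
Sam in UTC: 06:00-09:45, 10:00-12:30, 12:45-13:15, 15:30-19:00 (subtract 5h to convert from UTC+5).
Farrukh in UTC: 06:30-15:15, 16:30-18:00 (add 1h to convert from UTC-1).
Viktor in UTC: 06:15-09:00, 09:15-19:00 (add 1h to convert from UTC-1).
Clara ∩ Elena: 06:00-06:45, 08:00-09:00, 10:45-12:15, 12:45-14:30, 15:00-18:00.
Clara ∩ Elena ∩ Sam: 06:00-06:45, 08:00-09:00, 10:45-12:15, 12:45-13:15, 15:30-18:00.
Clara ∩ Elena ∩ Sam ∩ Farrukh: 06:30-06:45, 08:00-09:00, 10:45-12:15, 12:45-13:15, 16:30-18:00.
Clara ∩ Elena ∩ Sam ∩ Farrukh ∩ Viktor: 06:30-06:45, 08:00-09:00, 10:45-12:15, 12:45-13:15, 16:30-18:00.
So the common availability across everyone is 06:30-06:45, 08:00-09:00, 10:45-12:15, 12:45-13:15, 16:30-18:00.
The first common window of at least 75 minutes is 10:45-12:15, so the earliest start is 10:45.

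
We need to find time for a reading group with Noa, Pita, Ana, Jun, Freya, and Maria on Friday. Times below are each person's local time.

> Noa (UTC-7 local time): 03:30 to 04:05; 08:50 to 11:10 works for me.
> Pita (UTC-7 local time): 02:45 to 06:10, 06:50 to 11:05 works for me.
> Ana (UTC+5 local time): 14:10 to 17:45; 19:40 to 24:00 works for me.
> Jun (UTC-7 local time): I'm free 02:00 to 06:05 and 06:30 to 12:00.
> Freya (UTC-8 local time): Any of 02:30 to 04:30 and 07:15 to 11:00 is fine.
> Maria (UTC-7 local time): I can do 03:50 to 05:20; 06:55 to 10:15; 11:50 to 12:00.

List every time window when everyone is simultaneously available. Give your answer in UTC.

10:50-11:05, 15:50-17:15

Noa in UTC: 10:30-11:05, 15:50-18:10 (add 7h to convert from UTC-7).
Pita in UTC: 09:45-13:10, 13:50-18:05 (add 7h to convert from UTC-7).
Ana in UTC: 09:10-12:45, 14:40-19:00 (subtract 5h to convert from UTC+5).
Jun in UTC: 09:00-13:05, 13:30-19:00 (add 7h to convert from UTC-7).
Freya in UTC: 10:30-12:30, 15:15-19:00 (add 8h to convert from UTC-8).
Maria in UTC: 10:50-12:20, 13:55-17:15, 18:50-19:00 (add 7h to convert from UTC-7).
Noa ∩ Pita: 10:30-11:05, 15:50-18:05.
Noa ∩ Pita ∩ Ana: 10:30-11:05, 15:50-18:05.
Noa ∩ Pita ∩ Ana ∩ Jun: 10:30-11:05, 15:50-18:05.
Noa ∩ Pita ∩ Ana ∩ Jun ∩ Freya: 10:30-11:05, 15:50-18:05.
Noa ∩ Pita ∩ Ana ∩ Jun ∩ Freya ∩ Maria: 10:50-11:05, 15:50-17:15.
So the common availability across everyone is 10:50-11:05, 15:50-17:15.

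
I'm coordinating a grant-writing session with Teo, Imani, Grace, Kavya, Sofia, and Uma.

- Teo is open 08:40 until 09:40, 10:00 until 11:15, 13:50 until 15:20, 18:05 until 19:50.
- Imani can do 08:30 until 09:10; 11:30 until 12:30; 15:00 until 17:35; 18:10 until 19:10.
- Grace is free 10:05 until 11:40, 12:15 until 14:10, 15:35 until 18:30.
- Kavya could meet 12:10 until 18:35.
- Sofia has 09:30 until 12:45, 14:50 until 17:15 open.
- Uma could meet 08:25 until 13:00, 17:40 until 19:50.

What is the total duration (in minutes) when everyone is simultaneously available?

Teo ∩ Imani: 08:40-09:10, 15:00-15:20, 18:10-19:10.
Teo ∩ Imani ∩ Grace: 18:10-18:30.
Teo ∩ Imani ∩ Grace ∩ Kavya: 18:10-18:30.
Teo ∩ Imani ∩ Grace ∩ Kavya ∩ Sofia: ∅.
Teo ∩ Imani ∩ Grace ∩ Kavya ∩ Sofia ∩ Uma: ∅.
There is no time when everyone is free.
There is no common window, so the total is 0 minutes.

0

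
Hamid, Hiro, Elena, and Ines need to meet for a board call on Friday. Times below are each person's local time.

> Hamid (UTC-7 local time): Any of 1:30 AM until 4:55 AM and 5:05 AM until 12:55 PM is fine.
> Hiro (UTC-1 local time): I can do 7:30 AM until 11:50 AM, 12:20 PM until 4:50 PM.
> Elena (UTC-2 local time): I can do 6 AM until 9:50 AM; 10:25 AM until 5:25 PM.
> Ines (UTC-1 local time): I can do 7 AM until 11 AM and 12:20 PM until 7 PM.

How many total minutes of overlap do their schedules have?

470

Hamid in UTC: 08:30-11:55, 12:05-19:55 (add 7h to convert from UTC-7).
Hiro in UTC: 08:30-12:50, 13:20-17:50 (add 1h to convert from UTC-1).
Elena in UTC: 08:00-11:50, 12:25-19:25 (add 2h to convert from UTC-2).
Ines in UTC: 08:00-12:00, 13:20-20:00 (add 1h to convert from UTC-1).
Hamid ∩ Hiro: 08:30-11:55, 12:05-12:50, 13:20-17:50.
Hamid ∩ Hiro ∩ Elena: 08:30-11:50, 12:25-12:50, 13:20-17:50.
Hamid ∩ Hiro ∩ Elena ∩ Ines: 08:30-11:50, 13:20-17:50.
So the common availability across everyone is 08:30-11:50, 13:20-17:50.
Summing the common windows: 200 + 270 = 470 minutes.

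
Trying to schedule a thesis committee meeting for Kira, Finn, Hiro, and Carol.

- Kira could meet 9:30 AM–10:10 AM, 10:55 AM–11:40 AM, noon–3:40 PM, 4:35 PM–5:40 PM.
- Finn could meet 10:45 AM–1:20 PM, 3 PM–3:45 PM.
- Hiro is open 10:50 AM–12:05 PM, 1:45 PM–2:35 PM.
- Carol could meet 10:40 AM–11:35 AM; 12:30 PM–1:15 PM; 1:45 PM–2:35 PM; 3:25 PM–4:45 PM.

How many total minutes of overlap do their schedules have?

40

Kira ∩ Finn: 10:55-11:40, 12:00-13:20, 15:00-15:40.
Kira ∩ Finn ∩ Hiro: 10:55-11:40, 12:00-12:05.
Kira ∩ Finn ∩ Hiro ∩ Carol: 10:55-11:35.
That's a single block of 40 minutes.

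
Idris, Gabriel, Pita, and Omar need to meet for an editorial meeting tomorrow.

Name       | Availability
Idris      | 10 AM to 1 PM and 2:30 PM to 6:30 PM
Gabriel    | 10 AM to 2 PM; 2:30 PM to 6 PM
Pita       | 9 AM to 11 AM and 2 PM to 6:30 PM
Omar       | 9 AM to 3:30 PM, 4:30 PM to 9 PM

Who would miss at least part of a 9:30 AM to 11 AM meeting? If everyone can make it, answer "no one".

Idris: not fully free for 09:30-11:00. Gabriel: not fully free for 09:30-11:00. Pita: free for 09:30-11:00. Omar: free for 09:30-11:00.

Gabriel, Idris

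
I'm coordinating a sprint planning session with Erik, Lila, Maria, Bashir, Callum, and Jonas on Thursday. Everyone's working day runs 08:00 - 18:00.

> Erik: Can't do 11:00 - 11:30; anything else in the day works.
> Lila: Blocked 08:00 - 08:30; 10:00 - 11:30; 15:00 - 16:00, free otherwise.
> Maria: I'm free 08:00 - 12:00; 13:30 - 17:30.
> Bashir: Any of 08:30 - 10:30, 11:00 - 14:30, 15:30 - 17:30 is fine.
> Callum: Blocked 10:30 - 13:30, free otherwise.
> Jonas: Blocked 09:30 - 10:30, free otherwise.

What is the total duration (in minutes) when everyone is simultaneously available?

Erik free: 08:00-11:00, 11:30-18:00 (invert busy blocks within the working day).
Lila free: 08:30-10:00, 11:30-15:00, 16:00-18:00 (invert busy blocks within the working day).
Maria free: 08:00-12:00, 13:30-17:30.
Bashir free: 08:30-10:30, 11:00-14:30, 15:30-17:30.
Callum free: 08:00-10:30, 13:30-18:00 (invert busy blocks within the working day).
Jonas free: 08:00-09:30, 10:30-18:00 (invert busy blocks within the working day).
Erik ∩ Lila: 08:30-10:00, 11:30-15:00, 16:00-18:00.
Erik ∩ Lila ∩ Maria: 08:30-10:00, 11:30-12:00, 13:30-15:00, 16:00-17:30.
Erik ∩ Lila ∩ Maria ∩ Bashir: 08:30-10:00, 11:30-12:00, 13:30-14:30, 16:00-17:30.
Erik ∩ Lila ∩ Maria ∩ Bashir ∩ Callum: 08:30-10:00, 13:30-14:30, 16:00-17:30.
Erik ∩ Lila ∩ Maria ∩ Bashir ∩ Callum ∩ Jonas: 08:30-09:30, 13:30-14:30, 16:00-17:30.
So the common availability across everyone is 08:30-09:30, 13:30-14:30, 16:00-17:30.
Summing the common windows: 60 + 60 + 90 = 210 minutes.

210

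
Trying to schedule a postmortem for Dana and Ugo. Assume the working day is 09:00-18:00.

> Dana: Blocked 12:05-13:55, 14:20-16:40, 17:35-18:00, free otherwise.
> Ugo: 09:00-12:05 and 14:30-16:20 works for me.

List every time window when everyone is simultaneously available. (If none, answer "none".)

Dana free: 09:00-12:05, 13:55-14:20, 16:40-17:35 (invert busy blocks within the working day).
Ugo free: 09:00-12:05, 14:30-16:20.
Dana ∩ Ugo: 09:00-12:05.

09:00-12:05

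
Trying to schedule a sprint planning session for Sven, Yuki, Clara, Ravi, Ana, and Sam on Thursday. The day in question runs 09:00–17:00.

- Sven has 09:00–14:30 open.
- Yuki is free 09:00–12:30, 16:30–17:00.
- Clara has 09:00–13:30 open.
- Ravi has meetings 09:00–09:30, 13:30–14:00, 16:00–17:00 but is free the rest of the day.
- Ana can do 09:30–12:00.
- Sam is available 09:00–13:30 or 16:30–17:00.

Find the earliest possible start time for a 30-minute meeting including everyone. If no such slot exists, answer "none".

Sven free: 09:00-14:30.
Yuki free: 09:00-12:30, 16:30-17:00.
Clara free: 09:00-13:30.
Ravi free: 09:30-13:30, 14:00-16:00 (invert busy blocks within the working day).
Ana free: 09:30-12:00.
Sam free: 09:00-13:30, 16:30-17:00.
Sven ∩ Yuki: 09:00-12:30.
Sven ∩ Yuki ∩ Clara: 09:00-12:30.
Sven ∩ Yuki ∩ Clara ∩ Ravi: 09:30-12:30.
Sven ∩ Yuki ∩ Clara ∩ Ravi ∩ Ana: 09:30-12:00.
Sven ∩ Yuki ∩ Clara ∩ Ravi ∩ Ana ∩ Sam: 09:30-12:00.
The first common window of at least 30 minutes is 09:30-12:00, so the earliest start is 09:30.

09:30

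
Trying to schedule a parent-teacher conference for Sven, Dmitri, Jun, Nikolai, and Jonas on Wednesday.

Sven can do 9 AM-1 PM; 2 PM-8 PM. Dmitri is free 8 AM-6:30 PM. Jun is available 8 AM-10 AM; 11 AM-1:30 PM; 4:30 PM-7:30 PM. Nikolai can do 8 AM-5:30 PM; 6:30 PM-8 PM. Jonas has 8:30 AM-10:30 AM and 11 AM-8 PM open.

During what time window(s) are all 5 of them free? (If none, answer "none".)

09:00-10:00, 11:00-13:00, 16:30-17:30

Sven ∩ Dmitri: 09:00-13:00, 14:00-18:30.
Sven ∩ Dmitri ∩ Jun: 09:00-10:00, 11:00-13:00, 16:30-18:30.
Sven ∩ Dmitri ∩ Jun ∩ Nikolai: 09:00-10:00, 11:00-13:00, 16:30-17:30.
Sven ∩ Dmitri ∩ Jun ∩ Nikolai ∩ Jonas: 09:00-10:00, 11:00-13:00, 16:30-17:30.
Those are the intersection windows.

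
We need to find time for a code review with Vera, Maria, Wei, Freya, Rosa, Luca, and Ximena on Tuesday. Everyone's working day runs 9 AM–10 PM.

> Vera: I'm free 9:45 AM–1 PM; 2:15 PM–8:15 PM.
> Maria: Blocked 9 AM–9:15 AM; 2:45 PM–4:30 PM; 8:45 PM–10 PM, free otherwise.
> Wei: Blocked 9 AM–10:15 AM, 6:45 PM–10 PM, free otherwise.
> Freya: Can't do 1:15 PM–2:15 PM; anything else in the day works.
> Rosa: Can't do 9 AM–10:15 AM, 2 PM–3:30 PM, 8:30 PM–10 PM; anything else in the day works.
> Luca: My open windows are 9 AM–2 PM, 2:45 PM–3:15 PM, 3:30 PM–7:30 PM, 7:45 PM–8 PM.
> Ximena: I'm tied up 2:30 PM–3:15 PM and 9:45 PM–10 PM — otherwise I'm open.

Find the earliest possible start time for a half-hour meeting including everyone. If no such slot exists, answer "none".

10:15

Vera free: 09:45-13:00, 14:15-20:15.
Maria free: 09:15-14:45, 16:30-20:45 (invert busy blocks within the working day).
Wei free: 10:15-18:45 (invert busy blocks within the working day).
Freya free: 09:00-13:15, 14:15-22:00 (invert busy blocks within the working day).
Rosa free: 10:15-14:00, 15:30-20:30 (invert busy blocks within the working day).
Luca free: 09:00-14:00, 14:45-15:15, 15:30-19:30, 19:45-20:00.
Ximena free: 09:00-14:30, 15:15-21:45 (invert busy blocks within the working day).
Vera ∩ Maria: 09:45-13:00, 14:15-14:45, 16:30-20:15.
Vera ∩ Maria ∩ Wei: 10:15-13:00, 14:15-14:45, 16:30-18:45.
Vera ∩ Maria ∩ Wei ∩ Freya: 10:15-13:00, 14:15-14:45, 16:30-18:45.
Vera ∩ Maria ∩ Wei ∩ Freya ∩ Rosa: 10:15-13:00, 16:30-18:45.
Vera ∩ Maria ∩ Wei ∩ Freya ∩ Rosa ∩ Luca: 10:15-13:00, 16:30-18:45.
Vera ∩ Maria ∩ Wei ∩ Freya ∩ Rosa ∩ Luca ∩ Ximena: 10:15-13:00, 16:30-18:45.
The first common window of at least 30 minutes is 10:15-13:00, so the earliest start is 10:15.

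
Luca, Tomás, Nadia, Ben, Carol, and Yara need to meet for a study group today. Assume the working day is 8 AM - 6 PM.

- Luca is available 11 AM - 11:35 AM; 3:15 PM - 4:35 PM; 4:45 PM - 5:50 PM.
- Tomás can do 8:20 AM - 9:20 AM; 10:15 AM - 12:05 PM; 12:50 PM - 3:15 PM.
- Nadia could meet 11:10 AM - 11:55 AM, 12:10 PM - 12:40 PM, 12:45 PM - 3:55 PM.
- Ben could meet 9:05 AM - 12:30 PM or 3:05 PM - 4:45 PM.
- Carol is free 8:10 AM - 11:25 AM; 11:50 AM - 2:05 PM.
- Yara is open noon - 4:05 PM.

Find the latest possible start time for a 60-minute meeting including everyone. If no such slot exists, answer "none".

Luca ∩ Tomás: 11:00-11:35.
Luca ∩ Tomás ∩ Nadia: 11:10-11:35.
Luca ∩ Tomás ∩ Nadia ∩ Ben: 11:10-11:35.
Luca ∩ Tomás ∩ Nadia ∩ Ben ∩ Carol: 11:10-11:25.
Luca ∩ Tomás ∩ Nadia ∩ Ben ∩ Carol ∩ Yara: ∅.
There is no time when everyone is free.
No common window is at least 60 minutes long.

none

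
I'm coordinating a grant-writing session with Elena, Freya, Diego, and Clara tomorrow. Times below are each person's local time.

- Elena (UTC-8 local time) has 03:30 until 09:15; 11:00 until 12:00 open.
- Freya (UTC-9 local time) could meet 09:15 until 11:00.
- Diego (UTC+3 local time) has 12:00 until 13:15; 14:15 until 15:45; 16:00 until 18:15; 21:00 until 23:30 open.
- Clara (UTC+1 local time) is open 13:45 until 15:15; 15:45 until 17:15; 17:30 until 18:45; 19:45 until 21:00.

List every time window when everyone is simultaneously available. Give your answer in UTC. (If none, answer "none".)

19:00-20:00

Elena in UTC: 11:30-17:15, 19:00-20:00 (add 8h to convert from UTC-8).
Freya in UTC: 18:15-20:00 (add 9h to convert from UTC-9).
Diego in UTC: 09:00-10:15, 11:15-12:45, 13:00-15:15, 18:00-20:30 (subtract 3h to convert from UTC+3).
Clara in UTC: 12:45-14:15, 14:45-16:15, 16:30-17:45, 18:45-20:00 (subtract 1h to convert from UTC+1).
Elena ∩ Freya: 19:00-20:00.
Elena ∩ Freya ∩ Diego: 19:00-20:00.
Elena ∩ Freya ∩ Diego ∩ Clara: 19:00-20:00.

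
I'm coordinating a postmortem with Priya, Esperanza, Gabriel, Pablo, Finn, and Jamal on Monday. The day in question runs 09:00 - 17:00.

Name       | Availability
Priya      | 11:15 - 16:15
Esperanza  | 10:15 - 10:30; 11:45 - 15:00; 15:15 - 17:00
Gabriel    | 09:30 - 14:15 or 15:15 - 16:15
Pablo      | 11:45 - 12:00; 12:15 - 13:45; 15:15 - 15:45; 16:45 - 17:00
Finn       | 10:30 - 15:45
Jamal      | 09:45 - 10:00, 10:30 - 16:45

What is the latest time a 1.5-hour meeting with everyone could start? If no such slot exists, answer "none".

Priya ∩ Esperanza: 11:45-15:00, 15:15-16:15.
Priya ∩ Esperanza ∩ Gabriel: 11:45-14:15, 15:15-16:15.
Priya ∩ Esperanza ∩ Gabriel ∩ Pablo: 11:45-12:00, 12:15-13:45, 15:15-15:45.
Priya ∩ Esperanza ∩ Gabriel ∩ Pablo ∩ Finn: 11:45-12:00, 12:15-13:45, 15:15-15:45.
Priya ∩ Esperanza ∩ Gabriel ∩ Pablo ∩ Finn ∩ Jamal: 11:45-12:00, 12:15-13:45, 15:15-15:45.
The last common window of at least 90 minutes is 12:15-13:45; a 90-minute meeting can start as late as 12:15 and still end by 13:45.

12:15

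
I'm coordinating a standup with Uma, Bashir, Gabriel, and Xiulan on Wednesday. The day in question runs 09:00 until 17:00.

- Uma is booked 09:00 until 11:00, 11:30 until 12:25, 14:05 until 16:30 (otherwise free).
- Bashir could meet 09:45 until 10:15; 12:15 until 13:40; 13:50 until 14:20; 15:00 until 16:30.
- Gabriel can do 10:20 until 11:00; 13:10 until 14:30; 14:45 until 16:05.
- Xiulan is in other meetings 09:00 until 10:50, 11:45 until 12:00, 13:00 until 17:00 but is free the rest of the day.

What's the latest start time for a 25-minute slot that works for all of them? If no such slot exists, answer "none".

Uma free: 11:00-11:30, 12:25-14:05, 16:30-17:00 (invert busy blocks within the working day).
Bashir free: 09:45-10:15, 12:15-13:40, 13:50-14:20, 15:00-16:30.
Gabriel free: 10:20-11:00, 13:10-14:30, 14:45-16:05.
Xiulan free: 10:50-11:45, 12:00-13:00 (invert busy blocks within the working day).
Uma ∩ Bashir: 12:25-13:40, 13:50-14:05.
Uma ∩ Bashir ∩ Gabriel: 13:10-13:40, 13:50-14:05.
Uma ∩ Bashir ∩ Gabriel ∩ Xiulan: ∅.
There is no time when everyone is free.
No common window is at least 25 minutes long.

none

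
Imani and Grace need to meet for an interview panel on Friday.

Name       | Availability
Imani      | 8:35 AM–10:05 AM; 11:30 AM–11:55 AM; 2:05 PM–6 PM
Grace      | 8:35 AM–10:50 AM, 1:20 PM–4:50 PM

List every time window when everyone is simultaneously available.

Imani ∩ Grace: 08:35-10:05, 14:05-16:50.

08:35-10:05, 14:05-16:50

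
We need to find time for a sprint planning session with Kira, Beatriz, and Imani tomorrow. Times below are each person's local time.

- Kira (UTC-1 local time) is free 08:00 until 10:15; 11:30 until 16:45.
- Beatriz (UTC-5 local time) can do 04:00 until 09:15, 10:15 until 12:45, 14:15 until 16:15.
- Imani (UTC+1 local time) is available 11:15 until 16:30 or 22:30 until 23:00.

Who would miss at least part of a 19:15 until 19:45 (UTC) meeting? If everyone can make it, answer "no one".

Imani, Kira

Kira in UTC: 09:00-11:15, 12:30-17:45 (add 1h to convert from UTC-1).
Beatriz in UTC: 09:00-14:15, 15:15-17:45, 19:15-21:15 (add 5h to convert from UTC-5).
Imani in UTC: 10:15-15:30, 21:30-22:00 (subtract 1h to convert from UTC+1).
Kira: not fully free for 19:15-19:45. Beatriz: free for 19:15-19:45. Imani: not fully free for 19:15-19:45.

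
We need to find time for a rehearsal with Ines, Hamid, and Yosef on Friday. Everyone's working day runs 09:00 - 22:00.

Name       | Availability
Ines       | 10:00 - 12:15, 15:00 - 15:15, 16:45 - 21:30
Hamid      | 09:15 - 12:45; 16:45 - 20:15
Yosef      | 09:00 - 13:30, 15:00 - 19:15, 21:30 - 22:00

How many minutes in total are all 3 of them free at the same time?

Ines ∩ Hamid: 10:00-12:15, 16:45-20:15.
Ines ∩ Hamid ∩ Yosef: 10:00-12:15, 16:45-19:15.
So the common availability across everyone is 10:00-12:15, 16:45-19:15.
Summing the common windows: 135 + 150 = 285 minutes.

285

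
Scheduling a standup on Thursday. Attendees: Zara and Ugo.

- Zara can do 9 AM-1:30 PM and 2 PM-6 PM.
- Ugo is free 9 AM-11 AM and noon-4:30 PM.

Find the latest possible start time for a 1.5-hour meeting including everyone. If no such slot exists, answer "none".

15:00

Zara ∩ Ugo: 09:00-11:00, 12:00-13:30, 14:00-16:30.
The last common window of at least 90 minutes is 14:00-16:30; a 90-minute meeting can start as late as 15:00 and still end by 16:30.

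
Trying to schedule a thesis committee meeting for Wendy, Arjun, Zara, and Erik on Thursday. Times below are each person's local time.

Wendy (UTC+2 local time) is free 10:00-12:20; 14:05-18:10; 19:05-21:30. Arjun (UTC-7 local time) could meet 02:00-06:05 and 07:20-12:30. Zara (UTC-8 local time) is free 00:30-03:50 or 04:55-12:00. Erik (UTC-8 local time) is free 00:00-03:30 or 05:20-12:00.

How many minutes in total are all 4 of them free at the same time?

Wendy in UTC: 08:00-10:20, 12:05-16:10, 17:05-19:30 (subtract 2h to convert from UTC+2).
Arjun in UTC: 09:00-13:05, 14:20-19:30 (add 7h to convert from UTC-7).
Zara in UTC: 08:30-11:50, 12:55-20:00 (add 8h to convert from UTC-8).
Erik in UTC: 08:00-11:30, 13:20-20:00 (add 8h to convert from UTC-8).
Wendy ∩ Arjun: 09:00-10:20, 12:05-13:05, 14:20-16:10, 17:05-19:30.
Wendy ∩ Arjun ∩ Zara: 09:00-10:20, 12:55-13:05, 14:20-16:10, 17:05-19:30.
Wendy ∩ Arjun ∩ Zara ∩ Erik: 09:00-10:20, 14:20-16:10, 17:05-19:30.
Summing the common windows: 80 + 110 + 145 = 335 minutes.

335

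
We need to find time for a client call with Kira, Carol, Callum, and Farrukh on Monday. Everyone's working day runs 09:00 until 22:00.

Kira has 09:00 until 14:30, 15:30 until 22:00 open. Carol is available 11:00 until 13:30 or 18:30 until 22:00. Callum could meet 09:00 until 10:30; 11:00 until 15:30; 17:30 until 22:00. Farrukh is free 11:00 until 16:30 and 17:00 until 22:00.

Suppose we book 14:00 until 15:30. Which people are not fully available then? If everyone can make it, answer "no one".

Carol, Kira

Kira: not fully free for 14:00-15:30. Carol: not fully free for 14:00-15:30. Callum: free for 14:00-15:30. Farrukh: free for 14:00-15:30.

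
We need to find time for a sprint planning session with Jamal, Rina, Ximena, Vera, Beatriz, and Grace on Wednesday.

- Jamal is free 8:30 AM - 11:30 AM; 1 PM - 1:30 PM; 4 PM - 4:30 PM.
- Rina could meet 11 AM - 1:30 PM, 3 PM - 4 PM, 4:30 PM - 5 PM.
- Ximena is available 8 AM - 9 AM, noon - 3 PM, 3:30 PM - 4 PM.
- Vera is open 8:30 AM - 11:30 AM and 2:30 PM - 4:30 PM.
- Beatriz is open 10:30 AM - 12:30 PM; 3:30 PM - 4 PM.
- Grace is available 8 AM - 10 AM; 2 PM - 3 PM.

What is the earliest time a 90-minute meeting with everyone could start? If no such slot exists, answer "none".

none

Jamal ∩ Rina: 11:00-11:30, 13:00-13:30.
Jamal ∩ Rina ∩ Ximena: 13:00-13:30.
Jamal ∩ Rina ∩ Ximena ∩ Vera: ∅.
Jamal ∩ Rina ∩ Ximena ∩ Vera ∩ Beatriz: ∅.
Jamal ∩ Rina ∩ Ximena ∩ Vera ∩ Beatriz ∩ Grace: ∅.
There is no time when everyone is free.
No common window is at least 90 minutes long.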